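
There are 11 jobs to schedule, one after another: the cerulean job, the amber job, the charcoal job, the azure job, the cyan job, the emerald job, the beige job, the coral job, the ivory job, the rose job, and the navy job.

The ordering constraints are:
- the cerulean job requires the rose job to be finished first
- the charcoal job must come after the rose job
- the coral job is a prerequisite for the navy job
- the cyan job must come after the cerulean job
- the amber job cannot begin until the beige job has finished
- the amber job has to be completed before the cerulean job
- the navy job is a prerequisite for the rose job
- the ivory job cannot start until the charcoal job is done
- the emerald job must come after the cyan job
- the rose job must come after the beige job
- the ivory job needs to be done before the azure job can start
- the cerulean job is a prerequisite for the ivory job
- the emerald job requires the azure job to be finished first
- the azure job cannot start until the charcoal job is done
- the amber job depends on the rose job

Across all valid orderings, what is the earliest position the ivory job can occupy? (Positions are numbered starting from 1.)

8

Every job that must precede the ivory job has to come before it. Tracing all chains that end at the ivory job, those jobs are: the cerulean job, the amber job, the charcoal job, the beige job, the coral job, the rose job, the navy job — 7 in total.
With 7 mandatory predecessors, the earliest the ivory job can sit is position 7+1 = 8, and placing just those 7 first achieves it.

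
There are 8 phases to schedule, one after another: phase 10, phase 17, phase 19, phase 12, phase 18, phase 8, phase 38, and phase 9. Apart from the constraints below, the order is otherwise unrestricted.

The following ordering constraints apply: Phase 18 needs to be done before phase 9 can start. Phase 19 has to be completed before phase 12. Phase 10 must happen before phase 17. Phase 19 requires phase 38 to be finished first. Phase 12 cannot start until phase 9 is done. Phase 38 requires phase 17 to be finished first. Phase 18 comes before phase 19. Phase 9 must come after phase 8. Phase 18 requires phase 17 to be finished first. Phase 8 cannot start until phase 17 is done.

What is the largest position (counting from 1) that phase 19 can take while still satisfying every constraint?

The only phase forced after phase 19 (directly or by a chain) is phase 12.
So at least 1 phase follows phase 19, putting phase 19 no later than position 7. That position is achievable by scheduling everything else first.

7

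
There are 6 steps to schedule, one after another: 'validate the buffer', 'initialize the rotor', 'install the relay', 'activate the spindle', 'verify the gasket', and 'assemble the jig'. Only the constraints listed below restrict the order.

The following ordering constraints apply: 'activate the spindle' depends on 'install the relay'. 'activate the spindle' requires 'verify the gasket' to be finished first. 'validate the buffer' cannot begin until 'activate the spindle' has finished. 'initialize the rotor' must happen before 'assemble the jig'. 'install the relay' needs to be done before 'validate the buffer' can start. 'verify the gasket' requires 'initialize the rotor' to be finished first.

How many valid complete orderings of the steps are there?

14

The steps with no prerequisites are 'initialize the rotor', 'install the relay'; any of them can be placed first.
Systematically extending each partial ordering one step at a time and counting, there are 14 complete orderings.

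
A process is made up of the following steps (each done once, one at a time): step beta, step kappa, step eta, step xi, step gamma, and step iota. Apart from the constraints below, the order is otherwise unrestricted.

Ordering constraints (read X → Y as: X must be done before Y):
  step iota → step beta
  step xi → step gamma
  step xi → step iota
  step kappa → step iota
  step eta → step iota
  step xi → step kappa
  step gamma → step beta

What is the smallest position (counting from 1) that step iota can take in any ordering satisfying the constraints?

4

Working backwards through the constraints from step iota, its full set of required predecessors is step kappa, step eta, step xi — 3 of them.
So at minimum 3 steps come before step iota, putting step iota no earlier than position 4. That position is achievable by scheduling exactly those predecessors first.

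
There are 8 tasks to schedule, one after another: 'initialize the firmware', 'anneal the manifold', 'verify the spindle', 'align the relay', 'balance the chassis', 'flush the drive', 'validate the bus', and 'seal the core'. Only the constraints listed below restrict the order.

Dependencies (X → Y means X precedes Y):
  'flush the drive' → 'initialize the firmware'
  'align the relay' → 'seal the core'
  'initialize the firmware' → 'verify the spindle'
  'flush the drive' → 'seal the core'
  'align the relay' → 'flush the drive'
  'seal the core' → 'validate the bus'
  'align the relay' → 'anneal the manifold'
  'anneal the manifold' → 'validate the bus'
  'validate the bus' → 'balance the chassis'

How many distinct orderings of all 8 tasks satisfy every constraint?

Only 'align the relay' has no prerequisites, so it must go first.
Systematically extending each partial ordering one task at a time and counting, there are 40 complete orderings.

40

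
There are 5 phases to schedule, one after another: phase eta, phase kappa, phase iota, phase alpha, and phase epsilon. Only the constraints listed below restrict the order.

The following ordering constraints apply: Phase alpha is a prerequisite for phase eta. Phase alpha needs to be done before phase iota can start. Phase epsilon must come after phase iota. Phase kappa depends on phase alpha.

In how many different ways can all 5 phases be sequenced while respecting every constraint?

12

Phase alpha is the only phase with nothing required before it, so every ordering starts there.
Counting all ways to extend the partial order to a total order gives 12.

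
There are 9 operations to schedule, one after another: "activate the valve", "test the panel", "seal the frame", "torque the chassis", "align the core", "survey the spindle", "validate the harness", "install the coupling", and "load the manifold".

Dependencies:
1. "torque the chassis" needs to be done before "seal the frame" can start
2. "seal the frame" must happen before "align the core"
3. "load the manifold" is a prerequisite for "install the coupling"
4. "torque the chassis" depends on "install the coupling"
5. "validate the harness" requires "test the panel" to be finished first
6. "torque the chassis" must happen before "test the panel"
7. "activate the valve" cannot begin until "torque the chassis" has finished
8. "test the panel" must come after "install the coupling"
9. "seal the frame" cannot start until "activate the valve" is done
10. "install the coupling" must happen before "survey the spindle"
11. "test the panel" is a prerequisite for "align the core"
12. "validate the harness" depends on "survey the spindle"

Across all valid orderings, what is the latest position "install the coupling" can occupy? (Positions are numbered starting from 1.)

2

The operations that are forced after "install the coupling", directly or by a chain of constraints, are "activate the valve", "test the panel", "seal the frame", "torque the chassis", "align the core", "survey the spindle", "validate the harness". That's 7 operations.
So at least 7 operations follow "install the coupling", putting "install the coupling" no later than position 2. That position is achievable by scheduling everything else first.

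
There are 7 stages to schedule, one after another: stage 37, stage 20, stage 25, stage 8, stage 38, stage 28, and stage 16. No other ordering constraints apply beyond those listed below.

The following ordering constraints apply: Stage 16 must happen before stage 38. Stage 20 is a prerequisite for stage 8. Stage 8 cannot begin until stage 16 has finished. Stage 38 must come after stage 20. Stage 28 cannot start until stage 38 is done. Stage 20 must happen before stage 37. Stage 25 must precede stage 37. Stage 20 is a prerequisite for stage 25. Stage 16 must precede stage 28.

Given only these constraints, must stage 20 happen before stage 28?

Yes

There is a constraint chain stage 20 → stage 38 → stage 28.
Hence stage 20 necessarily comes before stage 28.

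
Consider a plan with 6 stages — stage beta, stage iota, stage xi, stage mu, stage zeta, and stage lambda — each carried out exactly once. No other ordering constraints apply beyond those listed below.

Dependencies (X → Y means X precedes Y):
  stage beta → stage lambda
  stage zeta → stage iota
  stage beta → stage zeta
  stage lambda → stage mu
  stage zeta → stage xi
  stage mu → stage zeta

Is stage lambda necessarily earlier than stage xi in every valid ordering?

Following the dependencies: stage lambda → stage mu → stage zeta → stage xi.
So stage lambda must precede stage xi in any valid ordering.

Yes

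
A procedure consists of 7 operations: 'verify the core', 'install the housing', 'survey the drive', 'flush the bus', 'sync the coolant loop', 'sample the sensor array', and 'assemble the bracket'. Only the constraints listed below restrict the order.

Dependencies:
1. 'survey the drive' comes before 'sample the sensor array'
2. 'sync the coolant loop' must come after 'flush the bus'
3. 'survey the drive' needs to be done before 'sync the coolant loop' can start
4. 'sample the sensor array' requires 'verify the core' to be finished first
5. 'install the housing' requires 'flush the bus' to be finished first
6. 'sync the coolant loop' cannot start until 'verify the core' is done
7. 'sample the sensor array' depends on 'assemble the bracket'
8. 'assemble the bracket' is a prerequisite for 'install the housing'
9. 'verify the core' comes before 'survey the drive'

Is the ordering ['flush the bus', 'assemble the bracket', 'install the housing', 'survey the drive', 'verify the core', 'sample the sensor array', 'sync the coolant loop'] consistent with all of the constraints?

In the proposed order, 'survey the drive' appears before 'verify the core'.
Since 'verify the core' is required before 'survey the drive', the ordering is invalid.

No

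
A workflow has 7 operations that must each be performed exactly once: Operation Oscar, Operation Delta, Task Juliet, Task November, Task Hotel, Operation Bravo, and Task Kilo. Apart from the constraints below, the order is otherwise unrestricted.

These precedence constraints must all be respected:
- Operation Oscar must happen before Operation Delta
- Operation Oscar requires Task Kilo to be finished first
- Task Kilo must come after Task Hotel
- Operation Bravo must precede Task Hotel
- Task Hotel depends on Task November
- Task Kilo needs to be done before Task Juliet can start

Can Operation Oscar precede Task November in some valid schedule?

No

There is a dependency chain Task November → Task Hotel → Task Kilo → Operation Oscar, so Operation Oscar always comes after Task November.
So no valid ordering can have Operation Oscar before Task November.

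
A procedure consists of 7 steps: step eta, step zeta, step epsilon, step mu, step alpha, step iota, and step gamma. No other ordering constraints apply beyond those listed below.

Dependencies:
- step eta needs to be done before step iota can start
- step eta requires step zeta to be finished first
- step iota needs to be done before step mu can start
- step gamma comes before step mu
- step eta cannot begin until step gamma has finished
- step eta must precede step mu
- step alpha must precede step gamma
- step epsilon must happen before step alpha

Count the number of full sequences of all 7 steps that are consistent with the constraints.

The steps with no prerequisites are step zeta, step epsilon; any of them can be placed first.
Enumerating by repeatedly choosing an available step (one whose prerequisites are all placed) gives 4 distinct complete orderings.

4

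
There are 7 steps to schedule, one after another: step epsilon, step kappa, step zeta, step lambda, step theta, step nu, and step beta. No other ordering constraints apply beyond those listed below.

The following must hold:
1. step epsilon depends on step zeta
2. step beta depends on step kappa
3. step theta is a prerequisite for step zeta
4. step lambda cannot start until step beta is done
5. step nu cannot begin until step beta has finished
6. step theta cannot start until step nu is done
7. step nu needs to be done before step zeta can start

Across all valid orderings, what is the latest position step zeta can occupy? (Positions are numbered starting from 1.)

6

Following the constraints forward from step zeta, its only required successor is step epsilon.
With 1 mandatory successor out of 7 steps total, the latest slot for step zeta is 7−1 = 6, and it's reachable by doing all non-successors before step zeta.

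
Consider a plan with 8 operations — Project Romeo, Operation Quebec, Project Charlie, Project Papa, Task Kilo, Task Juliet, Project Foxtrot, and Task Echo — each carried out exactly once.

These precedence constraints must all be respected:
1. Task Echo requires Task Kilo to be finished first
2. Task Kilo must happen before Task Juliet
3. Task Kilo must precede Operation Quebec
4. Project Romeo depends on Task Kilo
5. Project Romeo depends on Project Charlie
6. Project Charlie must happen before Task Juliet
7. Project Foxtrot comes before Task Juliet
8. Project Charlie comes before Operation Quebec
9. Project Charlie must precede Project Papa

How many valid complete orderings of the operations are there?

1464

3 operations have no prerequisites (Project Charlie, Task Kilo, Project Foxtrot), so any of them could come first.
Counting all ways to extend the partial order to a total order gives 1464.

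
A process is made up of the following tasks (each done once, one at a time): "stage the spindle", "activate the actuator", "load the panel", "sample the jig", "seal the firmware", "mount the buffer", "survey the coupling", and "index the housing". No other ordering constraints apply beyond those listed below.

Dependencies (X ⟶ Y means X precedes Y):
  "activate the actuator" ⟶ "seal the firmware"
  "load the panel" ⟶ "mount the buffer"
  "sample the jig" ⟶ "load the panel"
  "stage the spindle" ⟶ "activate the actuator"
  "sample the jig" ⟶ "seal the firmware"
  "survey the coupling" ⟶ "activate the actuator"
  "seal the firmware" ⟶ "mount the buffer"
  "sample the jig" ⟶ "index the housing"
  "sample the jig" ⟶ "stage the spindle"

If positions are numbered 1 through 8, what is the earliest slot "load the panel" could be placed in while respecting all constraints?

The only task forced before "load the panel" (directly or transitively) is "sample the jig".
So at minimum 1 task comes before "load the panel", putting "load the panel" no earlier than position 2. That position is achievable by scheduling exactly that predecessor first.

2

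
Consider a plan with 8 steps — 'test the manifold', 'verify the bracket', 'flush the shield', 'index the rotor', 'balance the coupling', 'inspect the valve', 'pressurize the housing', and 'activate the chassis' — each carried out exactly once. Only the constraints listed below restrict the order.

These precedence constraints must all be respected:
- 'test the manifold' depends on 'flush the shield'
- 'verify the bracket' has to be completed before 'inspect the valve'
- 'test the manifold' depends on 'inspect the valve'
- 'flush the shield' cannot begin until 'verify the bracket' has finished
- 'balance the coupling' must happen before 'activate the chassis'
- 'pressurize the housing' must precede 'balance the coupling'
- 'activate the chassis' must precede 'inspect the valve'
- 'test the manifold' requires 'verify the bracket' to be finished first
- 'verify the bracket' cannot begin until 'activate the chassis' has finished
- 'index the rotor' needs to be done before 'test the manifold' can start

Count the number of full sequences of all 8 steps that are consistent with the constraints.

14

2 steps have no prerequisites ('index the rotor', 'pressurize the housing'), so any of them could come first.
Enumerating by repeatedly choosing an available step (one whose prerequisites are all placed) gives 14 distinct complete orderings.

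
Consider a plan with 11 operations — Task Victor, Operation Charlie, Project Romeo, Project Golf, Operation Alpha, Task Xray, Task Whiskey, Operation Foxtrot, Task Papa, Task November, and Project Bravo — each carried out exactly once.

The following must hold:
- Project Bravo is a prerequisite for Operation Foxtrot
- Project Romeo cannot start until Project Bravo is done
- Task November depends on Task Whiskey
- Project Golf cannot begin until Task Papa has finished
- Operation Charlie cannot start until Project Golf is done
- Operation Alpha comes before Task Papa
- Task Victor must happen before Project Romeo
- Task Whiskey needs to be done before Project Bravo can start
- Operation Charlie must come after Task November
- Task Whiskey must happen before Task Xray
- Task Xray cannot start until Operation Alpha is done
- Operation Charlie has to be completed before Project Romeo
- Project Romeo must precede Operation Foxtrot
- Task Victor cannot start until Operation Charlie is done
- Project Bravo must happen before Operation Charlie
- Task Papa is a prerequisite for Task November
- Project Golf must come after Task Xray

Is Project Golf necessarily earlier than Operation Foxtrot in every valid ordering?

Yes

Tracing the constraints gives a chain: Project Golf → Operation Charlie → Project Romeo → Operation Foxtrot.
That forces Project Golf before Operation Foxtrot in every valid schedule.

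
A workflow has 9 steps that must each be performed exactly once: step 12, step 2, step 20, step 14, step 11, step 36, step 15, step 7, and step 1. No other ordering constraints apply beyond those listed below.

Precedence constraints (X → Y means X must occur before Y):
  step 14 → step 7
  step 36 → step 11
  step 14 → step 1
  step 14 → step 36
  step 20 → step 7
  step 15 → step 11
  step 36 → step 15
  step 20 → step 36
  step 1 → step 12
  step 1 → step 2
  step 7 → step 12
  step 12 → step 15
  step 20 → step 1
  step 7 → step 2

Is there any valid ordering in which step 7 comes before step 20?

The constraints give a chain step 20 → step 7, which forces step 20 before step 7.
So no valid ordering can have step 7 before step 20.

No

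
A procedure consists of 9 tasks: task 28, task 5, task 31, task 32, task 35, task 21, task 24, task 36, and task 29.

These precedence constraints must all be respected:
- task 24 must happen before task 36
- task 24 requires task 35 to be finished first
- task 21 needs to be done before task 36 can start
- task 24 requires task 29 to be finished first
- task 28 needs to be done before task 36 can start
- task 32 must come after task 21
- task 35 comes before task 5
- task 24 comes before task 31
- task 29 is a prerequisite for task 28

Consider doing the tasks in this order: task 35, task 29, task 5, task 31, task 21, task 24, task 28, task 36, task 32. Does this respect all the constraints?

No

Here task 24 comes after task 31.
That contradicts the constraint that task 24 must precede task 31.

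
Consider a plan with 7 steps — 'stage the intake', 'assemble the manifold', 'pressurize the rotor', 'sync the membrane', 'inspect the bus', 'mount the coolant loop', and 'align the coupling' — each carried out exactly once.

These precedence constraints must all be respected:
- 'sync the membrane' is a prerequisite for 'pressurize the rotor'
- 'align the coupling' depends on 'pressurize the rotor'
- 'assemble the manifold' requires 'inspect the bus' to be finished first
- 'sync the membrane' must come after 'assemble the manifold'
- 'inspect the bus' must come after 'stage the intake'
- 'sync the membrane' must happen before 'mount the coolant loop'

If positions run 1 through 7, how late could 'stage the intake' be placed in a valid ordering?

1

Following every chain forward from 'stage the intake', the steps that must come later are 'assemble the manifold', 'pressurize the rotor', 'sync the membrane', 'inspect the bus', 'mount the coolant loop', 'align the coupling' — 6 of them.
With 6 mandatory successors out of 7 steps total, the latest slot for 'stage the intake' is 7−6 = 1, and it's reachable by doing all non-successors before 'stage the intake'.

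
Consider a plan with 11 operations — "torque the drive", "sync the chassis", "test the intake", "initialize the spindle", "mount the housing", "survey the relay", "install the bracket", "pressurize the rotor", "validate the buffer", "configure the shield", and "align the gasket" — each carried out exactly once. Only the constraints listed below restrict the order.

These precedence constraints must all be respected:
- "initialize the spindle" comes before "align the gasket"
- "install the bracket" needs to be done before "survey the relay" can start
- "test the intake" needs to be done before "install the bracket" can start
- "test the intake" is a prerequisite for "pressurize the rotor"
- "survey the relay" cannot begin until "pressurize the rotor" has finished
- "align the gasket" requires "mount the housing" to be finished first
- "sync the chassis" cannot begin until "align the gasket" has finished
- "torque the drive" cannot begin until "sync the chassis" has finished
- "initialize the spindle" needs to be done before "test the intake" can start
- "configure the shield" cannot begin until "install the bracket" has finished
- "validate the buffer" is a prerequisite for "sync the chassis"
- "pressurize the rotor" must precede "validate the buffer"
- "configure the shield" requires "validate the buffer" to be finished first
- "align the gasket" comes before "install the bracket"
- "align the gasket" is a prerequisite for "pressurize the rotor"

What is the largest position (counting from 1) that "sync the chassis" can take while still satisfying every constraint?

Following the constraints forward from "sync the chassis", its only required successor is "torque the drive".
So at least 1 operation follows "sync the chassis", putting "sync the chassis" no later than position 10. That position is achievable by scheduling everything else first.

10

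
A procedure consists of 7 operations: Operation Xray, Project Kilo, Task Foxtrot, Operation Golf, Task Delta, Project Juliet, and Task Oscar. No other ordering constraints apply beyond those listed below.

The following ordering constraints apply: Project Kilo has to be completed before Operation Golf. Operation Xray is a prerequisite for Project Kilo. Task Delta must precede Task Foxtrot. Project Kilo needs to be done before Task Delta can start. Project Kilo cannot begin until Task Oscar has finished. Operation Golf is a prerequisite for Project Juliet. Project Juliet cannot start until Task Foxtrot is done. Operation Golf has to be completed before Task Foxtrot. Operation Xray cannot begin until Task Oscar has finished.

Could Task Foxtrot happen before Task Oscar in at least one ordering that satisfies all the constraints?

No

Following Task Oscar → Project Kilo → Operation Golf → Task Foxtrot, Task Oscar must precede Task Foxtrot in every valid ordering.
So no valid ordering can have Task Foxtrot before Task Oscar.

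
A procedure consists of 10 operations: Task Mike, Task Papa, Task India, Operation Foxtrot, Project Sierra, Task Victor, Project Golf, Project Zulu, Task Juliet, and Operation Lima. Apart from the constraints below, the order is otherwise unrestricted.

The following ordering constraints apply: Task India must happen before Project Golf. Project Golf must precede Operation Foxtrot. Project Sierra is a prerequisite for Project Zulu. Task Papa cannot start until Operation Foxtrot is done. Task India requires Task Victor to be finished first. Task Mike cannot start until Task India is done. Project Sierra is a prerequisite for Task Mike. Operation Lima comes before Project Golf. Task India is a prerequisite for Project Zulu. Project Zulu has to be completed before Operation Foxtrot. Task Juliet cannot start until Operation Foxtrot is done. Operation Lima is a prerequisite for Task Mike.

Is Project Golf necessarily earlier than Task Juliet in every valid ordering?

Yes

There is a constraint chain Project Golf → Operation Foxtrot → Task Juliet.
That forces Project Golf before Task Juliet in every valid schedule.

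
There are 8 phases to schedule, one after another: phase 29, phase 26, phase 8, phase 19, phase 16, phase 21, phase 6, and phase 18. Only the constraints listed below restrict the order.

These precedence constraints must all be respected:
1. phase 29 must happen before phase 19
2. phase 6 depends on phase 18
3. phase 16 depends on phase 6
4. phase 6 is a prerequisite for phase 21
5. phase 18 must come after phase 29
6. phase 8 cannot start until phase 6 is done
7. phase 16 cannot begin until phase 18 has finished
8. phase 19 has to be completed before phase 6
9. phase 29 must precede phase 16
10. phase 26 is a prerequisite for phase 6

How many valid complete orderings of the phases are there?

2 phases have no prerequisites (phase 29, phase 26), so any of them could come first.
Counting all ways to extend the partial order to a total order gives 48.

48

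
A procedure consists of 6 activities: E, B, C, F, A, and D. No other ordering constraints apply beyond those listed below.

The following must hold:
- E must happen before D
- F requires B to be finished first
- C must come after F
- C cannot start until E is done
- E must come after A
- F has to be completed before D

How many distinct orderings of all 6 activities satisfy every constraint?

The activities with no prerequisites are B, A; any of them can be placed first.
Counting all ways to extend the partial order to a total order gives 12.

12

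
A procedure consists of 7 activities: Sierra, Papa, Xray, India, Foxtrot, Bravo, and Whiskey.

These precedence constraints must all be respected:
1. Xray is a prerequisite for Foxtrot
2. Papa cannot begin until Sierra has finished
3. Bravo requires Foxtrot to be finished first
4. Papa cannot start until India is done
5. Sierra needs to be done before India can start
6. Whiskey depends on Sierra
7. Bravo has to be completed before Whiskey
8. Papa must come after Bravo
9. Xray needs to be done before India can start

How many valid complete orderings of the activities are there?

22

The activities with no prerequisites are Sierra, Xray; any of them can be placed first.
Counting all ways to extend the partial order to a total order gives 22.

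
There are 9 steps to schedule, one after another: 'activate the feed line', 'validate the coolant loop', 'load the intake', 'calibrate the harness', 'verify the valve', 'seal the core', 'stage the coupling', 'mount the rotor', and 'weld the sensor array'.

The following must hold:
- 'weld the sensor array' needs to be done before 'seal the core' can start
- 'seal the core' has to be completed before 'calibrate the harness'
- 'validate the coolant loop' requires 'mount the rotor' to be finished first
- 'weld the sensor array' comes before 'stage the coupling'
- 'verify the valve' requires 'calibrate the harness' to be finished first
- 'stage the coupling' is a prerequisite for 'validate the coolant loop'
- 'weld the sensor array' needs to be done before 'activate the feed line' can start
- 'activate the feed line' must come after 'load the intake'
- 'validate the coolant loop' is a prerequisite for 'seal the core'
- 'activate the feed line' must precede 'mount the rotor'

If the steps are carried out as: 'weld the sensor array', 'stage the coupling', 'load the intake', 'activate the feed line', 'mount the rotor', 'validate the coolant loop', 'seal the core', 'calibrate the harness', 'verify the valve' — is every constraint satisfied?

Every stated constraint is respected: 'weld the sensor array' sits at position 1, ahead of 'seal the core' at position 7, and each of the other listed pairs likewise has the predecessor earlier in the sequence.

Yes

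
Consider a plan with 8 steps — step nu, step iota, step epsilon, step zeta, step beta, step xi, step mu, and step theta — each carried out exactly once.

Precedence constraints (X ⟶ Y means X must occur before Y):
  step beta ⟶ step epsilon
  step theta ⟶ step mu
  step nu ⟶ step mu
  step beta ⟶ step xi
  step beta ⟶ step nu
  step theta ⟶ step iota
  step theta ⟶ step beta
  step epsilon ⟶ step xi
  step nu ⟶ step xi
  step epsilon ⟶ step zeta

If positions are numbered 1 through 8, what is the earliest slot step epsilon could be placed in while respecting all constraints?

3

The steps that are forced before step epsilon, directly or transitively, are step beta, step theta. That's 2 steps.
With 2 mandatory predecessors, the earliest step epsilon can sit is position 2+1 = 3, and placing just those 2 first achieves it.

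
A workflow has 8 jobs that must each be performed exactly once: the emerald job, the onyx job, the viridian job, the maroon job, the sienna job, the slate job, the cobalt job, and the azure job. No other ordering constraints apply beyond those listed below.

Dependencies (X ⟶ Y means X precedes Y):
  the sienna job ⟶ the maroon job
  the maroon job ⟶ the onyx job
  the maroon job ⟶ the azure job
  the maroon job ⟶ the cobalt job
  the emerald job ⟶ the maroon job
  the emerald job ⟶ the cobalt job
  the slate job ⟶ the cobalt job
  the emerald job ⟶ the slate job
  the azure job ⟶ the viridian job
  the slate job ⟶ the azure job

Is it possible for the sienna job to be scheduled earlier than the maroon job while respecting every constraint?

The constraints force the sienna job before the maroon job, so yes — every valid ordering has the sienna job earlier.

Yes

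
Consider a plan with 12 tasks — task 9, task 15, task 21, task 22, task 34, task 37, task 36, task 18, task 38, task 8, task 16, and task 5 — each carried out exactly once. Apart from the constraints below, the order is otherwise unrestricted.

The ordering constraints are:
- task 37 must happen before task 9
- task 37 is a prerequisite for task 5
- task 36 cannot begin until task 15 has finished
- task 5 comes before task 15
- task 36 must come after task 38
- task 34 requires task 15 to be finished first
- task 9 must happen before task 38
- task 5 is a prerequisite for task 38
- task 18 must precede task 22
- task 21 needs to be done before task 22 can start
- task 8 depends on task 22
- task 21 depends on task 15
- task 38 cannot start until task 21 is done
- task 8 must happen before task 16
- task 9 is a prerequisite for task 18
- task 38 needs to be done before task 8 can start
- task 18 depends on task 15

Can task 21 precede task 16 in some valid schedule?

Yes

The constraints force task 21 before task 16, so yes — every valid ordering has task 21 earlier.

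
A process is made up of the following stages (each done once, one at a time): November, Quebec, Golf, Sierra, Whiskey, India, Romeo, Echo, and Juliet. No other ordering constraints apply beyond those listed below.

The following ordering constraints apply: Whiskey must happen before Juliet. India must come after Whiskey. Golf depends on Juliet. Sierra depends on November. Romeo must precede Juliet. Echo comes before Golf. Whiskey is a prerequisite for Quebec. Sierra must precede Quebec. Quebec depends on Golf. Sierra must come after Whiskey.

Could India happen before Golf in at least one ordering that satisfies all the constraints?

Yes

Nothing in the constraints forces Golf before India — there is no chain from Golf to India.
That means at least one valid schedule has India before Golf.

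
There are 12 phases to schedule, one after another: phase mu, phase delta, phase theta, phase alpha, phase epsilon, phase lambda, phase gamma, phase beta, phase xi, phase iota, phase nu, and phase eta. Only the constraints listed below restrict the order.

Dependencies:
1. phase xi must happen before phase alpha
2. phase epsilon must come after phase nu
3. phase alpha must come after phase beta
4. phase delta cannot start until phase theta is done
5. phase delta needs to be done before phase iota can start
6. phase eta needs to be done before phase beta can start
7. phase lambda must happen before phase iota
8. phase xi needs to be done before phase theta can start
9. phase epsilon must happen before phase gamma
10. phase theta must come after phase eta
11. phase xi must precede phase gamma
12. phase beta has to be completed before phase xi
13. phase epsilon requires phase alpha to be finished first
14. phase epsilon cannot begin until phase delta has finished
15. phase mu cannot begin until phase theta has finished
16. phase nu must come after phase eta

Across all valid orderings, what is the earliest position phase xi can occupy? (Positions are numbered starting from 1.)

Working backwards through the constraints from phase xi, its full set of required predecessors is phase beta, phase eta — 2 of them.
So at minimum 2 phases come before phase xi, putting phase xi no earlier than position 3. That position is achievable by scheduling exactly those predecessors first.

3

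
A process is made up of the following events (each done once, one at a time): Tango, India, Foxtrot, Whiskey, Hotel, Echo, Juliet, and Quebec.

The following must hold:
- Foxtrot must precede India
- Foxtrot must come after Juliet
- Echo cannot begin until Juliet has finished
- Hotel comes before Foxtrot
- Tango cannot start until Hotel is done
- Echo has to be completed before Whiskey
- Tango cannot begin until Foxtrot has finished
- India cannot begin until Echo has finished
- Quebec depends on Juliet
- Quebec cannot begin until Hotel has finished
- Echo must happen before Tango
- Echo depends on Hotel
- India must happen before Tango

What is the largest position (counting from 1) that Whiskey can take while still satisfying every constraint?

8

Nothing depends on Whiskey, so it can be the final event, position 8.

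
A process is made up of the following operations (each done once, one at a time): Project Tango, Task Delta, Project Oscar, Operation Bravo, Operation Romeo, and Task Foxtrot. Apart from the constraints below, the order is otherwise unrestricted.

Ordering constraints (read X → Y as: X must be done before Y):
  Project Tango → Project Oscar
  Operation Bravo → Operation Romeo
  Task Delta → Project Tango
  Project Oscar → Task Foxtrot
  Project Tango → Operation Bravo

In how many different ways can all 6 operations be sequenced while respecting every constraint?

6

Task Delta is the only operation with nothing required before it, so every ordering starts there.
Enumerating by repeatedly choosing an available operation (one whose prerequisites are all placed) gives 6 distinct complete orderings.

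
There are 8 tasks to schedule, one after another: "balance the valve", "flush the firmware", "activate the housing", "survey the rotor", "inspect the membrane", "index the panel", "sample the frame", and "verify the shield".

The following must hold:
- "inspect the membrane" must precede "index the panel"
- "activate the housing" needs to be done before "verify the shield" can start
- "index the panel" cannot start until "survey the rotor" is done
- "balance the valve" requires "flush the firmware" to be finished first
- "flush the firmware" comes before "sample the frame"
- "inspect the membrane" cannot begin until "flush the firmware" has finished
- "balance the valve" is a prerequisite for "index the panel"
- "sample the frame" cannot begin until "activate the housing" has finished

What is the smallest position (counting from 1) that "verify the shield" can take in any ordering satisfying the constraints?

The only task forced before "verify the shield" (directly or transitively) is "activate the housing".
With 1 mandatory predecessor, the earliest "verify the shield" can sit is position 1+1 = 2, and placing just that one first achieves it.

2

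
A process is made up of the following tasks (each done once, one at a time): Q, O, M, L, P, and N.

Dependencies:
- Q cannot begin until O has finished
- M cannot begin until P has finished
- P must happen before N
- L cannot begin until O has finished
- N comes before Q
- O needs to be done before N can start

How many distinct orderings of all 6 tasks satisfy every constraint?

30

The tasks with no prerequisites are O, P; any of them can be placed first.
Enumerating by repeatedly choosing an available task (one whose prerequisites are all placed) gives 30 distinct complete orderings.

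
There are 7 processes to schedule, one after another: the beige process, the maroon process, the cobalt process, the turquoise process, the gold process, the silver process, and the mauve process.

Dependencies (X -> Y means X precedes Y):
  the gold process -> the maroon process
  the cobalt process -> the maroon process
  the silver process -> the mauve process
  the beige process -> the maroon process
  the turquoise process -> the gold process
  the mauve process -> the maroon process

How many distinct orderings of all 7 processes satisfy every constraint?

4 processes have no prerequisites (the beige process, the cobalt process, the turquoise process, the silver process), so any of them could come first.
Enumerating by repeatedly choosing an available process (one whose prerequisites are all placed) gives 180 distinct complete orderings.

180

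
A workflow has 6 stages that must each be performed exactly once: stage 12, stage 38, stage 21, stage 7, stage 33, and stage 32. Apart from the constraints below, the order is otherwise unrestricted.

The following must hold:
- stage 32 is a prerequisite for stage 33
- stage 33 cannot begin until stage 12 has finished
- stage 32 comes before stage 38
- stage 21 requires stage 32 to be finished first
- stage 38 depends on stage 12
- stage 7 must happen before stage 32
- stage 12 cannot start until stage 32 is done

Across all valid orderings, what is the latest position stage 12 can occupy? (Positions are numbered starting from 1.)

4

Every stage that must follow stage 12 has to come after it. Tracing all chains starting from stage 12, those stages are: stage 38, stage 33 — 2 in total.
With 2 mandatory successors out of 6 stages total, the latest slot for stage 12 is 6−2 = 4, and it's reachable by doing all non-successors before stage 12.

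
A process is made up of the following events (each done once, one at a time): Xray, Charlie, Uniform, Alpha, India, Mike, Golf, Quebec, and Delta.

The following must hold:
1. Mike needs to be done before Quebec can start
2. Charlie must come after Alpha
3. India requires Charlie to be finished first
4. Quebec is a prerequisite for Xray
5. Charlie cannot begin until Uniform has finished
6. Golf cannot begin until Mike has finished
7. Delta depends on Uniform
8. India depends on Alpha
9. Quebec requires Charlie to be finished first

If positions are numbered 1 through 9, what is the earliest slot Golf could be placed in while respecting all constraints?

2

The only event forced before Golf (directly or transitively) is Mike.
So at minimum 1 event comes before Golf, putting Golf no earlier than position 2. That position is achievable by scheduling exactly that predecessor first.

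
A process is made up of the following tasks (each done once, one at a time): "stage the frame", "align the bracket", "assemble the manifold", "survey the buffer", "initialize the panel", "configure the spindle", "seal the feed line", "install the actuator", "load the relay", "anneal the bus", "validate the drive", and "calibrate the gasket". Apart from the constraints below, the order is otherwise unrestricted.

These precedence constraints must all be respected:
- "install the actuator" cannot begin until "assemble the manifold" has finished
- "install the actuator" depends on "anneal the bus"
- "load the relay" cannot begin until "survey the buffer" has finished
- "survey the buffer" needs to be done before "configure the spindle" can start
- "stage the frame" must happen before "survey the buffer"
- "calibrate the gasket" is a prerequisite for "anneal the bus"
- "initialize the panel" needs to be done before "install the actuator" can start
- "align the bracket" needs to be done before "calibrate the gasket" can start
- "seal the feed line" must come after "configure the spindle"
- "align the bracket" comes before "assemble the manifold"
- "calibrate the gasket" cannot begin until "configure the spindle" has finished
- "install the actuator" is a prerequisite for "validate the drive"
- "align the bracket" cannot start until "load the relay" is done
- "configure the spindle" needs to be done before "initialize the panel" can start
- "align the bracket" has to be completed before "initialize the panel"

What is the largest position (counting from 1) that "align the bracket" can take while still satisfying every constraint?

Following every chain forward from "align the bracket", the tasks that must come later are "assemble the manifold", "initialize the panel", "install the actuator", "anneal the bus", "validate the drive", "calibrate the gasket" — 6 of them.
So at least 6 tasks follow "align the bracket", putting "align the bracket" no later than position 6. That position is achievable by scheduling everything else first.

6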